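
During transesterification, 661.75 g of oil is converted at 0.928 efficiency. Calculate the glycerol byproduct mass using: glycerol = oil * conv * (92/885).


glycerol = oil * conv * (92/885)
= 661.75 * 0.928 * 92 / 885
= 63.8391 g

63.8391 g


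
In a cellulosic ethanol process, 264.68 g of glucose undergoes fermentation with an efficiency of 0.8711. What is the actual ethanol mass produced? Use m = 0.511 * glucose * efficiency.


Actual ethanol: m = 0.511 * 264.68 * 0.8711
m = 117.8176 g

117.8176 g


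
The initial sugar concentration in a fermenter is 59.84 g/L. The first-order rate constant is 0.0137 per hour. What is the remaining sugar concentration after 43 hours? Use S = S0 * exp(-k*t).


S = S0 * exp(-k * t)
S = 59.84 * exp(-0.0137 * 43)
S = 33.2008 g/L

33.2008 g/L


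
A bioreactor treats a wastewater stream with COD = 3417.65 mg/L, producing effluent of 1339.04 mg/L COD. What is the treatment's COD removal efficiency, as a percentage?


eta = (COD_in - COD_out) / COD_in * 100
= (3417.65 - 1339.04) / 3417.65 * 100
= 60.8199%

60.8199%


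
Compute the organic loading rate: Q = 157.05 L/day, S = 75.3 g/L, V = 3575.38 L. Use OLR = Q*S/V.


OLR = Q * S / V
= 157.05 * 75.3 / 3575.38
= 3.3076 g/L/day

3.3076 g/L/day


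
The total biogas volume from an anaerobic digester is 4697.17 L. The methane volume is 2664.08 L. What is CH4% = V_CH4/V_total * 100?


CH4% = V_CH4 / V_total * 100
= 2664.08 / 4697.17 * 100
= 56.7167%

56.7167%


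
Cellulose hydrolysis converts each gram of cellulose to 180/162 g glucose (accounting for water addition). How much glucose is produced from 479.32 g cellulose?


glucose = cellulose * 180/162
= 479.32 * 180/162
= 532.5778 g

532.5778 g


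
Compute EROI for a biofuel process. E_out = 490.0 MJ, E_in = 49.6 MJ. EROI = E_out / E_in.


EROI = E_out / E_in
= 490.0 / 49.6
= 9.8790

9.8790


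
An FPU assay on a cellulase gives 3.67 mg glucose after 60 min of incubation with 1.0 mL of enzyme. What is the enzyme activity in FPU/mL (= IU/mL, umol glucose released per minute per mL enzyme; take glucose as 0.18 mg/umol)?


Activity = glucose_mg / (0.18 mg/umol * V_mL * t_min)
= 3.67 / (0.18 * 1.0 * 60)
= 0.3398 FPU/mL

0.3398 FPU/mL


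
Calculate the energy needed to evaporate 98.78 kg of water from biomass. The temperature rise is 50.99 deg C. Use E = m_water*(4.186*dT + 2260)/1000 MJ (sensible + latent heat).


E = m_water * (4.186 * dT + 2260) / 1000
= 98.78 * (4.186 * 50.99 + 2260) / 1000
= 244.3268 MJ

244.3268 MJ


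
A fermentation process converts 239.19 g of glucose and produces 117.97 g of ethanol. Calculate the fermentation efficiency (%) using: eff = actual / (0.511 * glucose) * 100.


Fermentation efficiency = (actual / (0.511 * glucose)) * 100
= (117.97 / (0.511 * 239.19)) * 100
= 96.5179%

96.5179%


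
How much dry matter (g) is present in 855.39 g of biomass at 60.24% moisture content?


Wd = Ww * (1 - MC/100)
= 855.39 * (1 - 60.24/100)
= 340.1031 g

340.1031 g


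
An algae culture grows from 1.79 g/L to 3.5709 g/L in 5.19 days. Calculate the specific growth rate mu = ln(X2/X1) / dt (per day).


mu = ln(X2/X1) / dt
= ln(3.5709/1.79) / 5.19
= 0.1331 per day

0.1331 per day


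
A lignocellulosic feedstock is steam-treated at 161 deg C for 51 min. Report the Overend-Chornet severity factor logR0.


logR0 = log10(t * exp((T - 100) / 14.75))
= log10(51 * exp((161 - 100) / 14.75))
= 3.5036

3.5036


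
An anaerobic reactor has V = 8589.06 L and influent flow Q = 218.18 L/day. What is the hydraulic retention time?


HRT = V / Q
= 8589.06 / 218.18
= 39.3669 days

39.3669 days


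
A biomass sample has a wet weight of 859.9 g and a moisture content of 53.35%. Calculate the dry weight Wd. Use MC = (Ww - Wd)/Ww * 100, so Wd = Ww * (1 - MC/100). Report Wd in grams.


Wd = Ww * (1 - MC/100)
= 859.9 * (1 - 53.35/100)
= 401.1433 g

401.1433 g


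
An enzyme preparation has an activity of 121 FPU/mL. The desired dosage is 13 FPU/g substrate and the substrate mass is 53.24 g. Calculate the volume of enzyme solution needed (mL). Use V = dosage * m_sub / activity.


V = dosage * m_sub / activity
V = 13 * 53.24 / 121
V = 5.7200 mL

5.7200 mL


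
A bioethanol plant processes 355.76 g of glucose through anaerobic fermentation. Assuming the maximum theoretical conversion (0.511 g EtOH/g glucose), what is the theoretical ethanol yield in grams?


Theoretical ethanol yield: m_EtOH = 0.511 * m_glucose
m_EtOH = 0.511 * 355.76 = 181.7934 g

181.7934 g


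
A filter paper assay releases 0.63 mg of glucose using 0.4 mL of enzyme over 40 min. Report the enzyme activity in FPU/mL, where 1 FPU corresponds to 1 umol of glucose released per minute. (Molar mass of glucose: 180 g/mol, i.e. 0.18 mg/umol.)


Activity = glucose_mg / (0.18 mg/umol * V_mL * t_min)
= 0.63 / (0.18 * 0.4 * 40)
= 0.2188 FPU/mL

0.2188 FPU/mL


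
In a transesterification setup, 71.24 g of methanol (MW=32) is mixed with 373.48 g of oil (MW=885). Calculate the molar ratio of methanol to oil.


Molar ratio = n_MeOH / n_oil = (MeOH/32) / (oil/885) = (MeOH * 885) / (32 * oil)
= (71.24 * 885) / (32 * 373.48)
= 5.2753

5.2753


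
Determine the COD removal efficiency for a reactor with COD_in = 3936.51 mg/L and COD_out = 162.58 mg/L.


eta = (COD_in - COD_out) / COD_in * 100
= (3936.51 - 162.58) / 3936.51 * 100
= 95.8699%

95.8699%


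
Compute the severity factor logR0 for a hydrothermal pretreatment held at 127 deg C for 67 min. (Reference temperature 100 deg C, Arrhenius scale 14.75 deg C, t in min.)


logR0 = log10(t * exp((T - 100) / 14.75))
= log10(67 * exp((127 - 100) / 14.75))
= 2.6211

2.6211


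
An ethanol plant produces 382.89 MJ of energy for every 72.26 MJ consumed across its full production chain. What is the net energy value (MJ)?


NEV = E_out - E_in
= 382.89 - 72.26
= 310.6300 MJ

310.6300 MJ


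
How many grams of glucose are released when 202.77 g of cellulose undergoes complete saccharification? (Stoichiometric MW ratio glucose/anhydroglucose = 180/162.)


glucose = cellulose * 180/162
= 202.77 * 180/162
= 225.3000 g

225.3000 g


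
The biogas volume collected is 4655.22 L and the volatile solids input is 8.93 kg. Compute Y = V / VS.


Y = V / VS
= 4655.22 / 8.93
= 521.3012 L/kg VS

521.3012 L/kg VS


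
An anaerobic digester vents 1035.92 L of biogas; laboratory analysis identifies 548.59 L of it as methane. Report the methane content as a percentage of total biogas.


CH4% = V_CH4 / V_total * 100
= 548.59 / 1035.92 * 100
= 52.9568%

52.9568%


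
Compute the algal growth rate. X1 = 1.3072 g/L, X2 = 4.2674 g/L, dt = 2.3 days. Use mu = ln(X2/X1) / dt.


mu = ln(X2/X1) / dt
= ln(4.2674/1.3072) / 2.3
= 0.5144 per day

0.5144 per day


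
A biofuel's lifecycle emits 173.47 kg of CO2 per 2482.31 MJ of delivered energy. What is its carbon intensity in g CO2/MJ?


CI = CO2 * 1000 / E
= 173.47 * 1000 / 2482.31
= 69.8825 g CO2/MJ

69.8825 g CO2/MJ


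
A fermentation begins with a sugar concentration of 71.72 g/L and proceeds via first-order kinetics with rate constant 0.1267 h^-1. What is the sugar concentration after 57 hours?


S = S0 * exp(-k * t)
S = 71.72 * exp(-0.1267 * 57)
S = 0.0524 g/L

0.0524 g/L


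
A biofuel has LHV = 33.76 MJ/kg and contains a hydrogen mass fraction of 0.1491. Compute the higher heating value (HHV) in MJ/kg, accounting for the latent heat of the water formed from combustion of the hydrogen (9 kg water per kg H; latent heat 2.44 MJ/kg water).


HHV = LHV + H_frac * 9 * 2.44
= 33.76 + 0.1491 * 9 * 2.44
= 37.0342 MJ/kg

37.0342 MJ/kg


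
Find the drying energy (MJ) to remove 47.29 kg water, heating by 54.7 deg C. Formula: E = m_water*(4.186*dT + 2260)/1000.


E = m_water * (4.186 * dT + 2260) / 1000
= 47.29 * (4.186 * 54.7 + 2260) / 1000
= 117.7036 MJ

117.7036 MJ


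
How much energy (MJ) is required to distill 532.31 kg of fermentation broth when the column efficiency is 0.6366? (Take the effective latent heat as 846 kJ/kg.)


E = m * 846 / (eta * 1000)
= 532.31 * 846 / (0.6366 * 1000)
= 707.4054 MJ

707.4054 MJ


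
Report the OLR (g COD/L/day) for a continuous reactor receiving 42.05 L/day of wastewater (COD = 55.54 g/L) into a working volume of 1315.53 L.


OLR = Q * S / V
= 42.05 * 55.54 / 1315.53
= 1.7753 g/L/day

1.7753 g/L/day


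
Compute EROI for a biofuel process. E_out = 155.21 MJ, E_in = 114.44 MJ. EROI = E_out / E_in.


EROI = E_out / E_in
= 155.21 / 114.44
= 1.3563

1.3563


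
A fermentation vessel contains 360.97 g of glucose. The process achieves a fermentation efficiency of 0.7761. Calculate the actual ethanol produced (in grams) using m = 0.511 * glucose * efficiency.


Actual ethanol: m = 0.511 * 360.97 * 0.7761
m = 143.1560 g

143.1560 g


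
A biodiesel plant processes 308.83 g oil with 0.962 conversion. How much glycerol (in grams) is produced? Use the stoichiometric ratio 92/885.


glycerol = oil * conv * (92/885)
= 308.83 * 0.962 * 92 / 885
= 30.8844 g

30.8844 g


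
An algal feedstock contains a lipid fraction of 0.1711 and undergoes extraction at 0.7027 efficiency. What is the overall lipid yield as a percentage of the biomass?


Y = lipid_content * extraction_eff * 100
= 0.1711 * 0.7027 * 100
= 12.0232%

12.0232%


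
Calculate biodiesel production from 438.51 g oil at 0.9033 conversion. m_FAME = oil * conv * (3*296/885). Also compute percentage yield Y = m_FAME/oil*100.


m_FAME = oil * conv * (3 * 296 / 885) = oil * conv * (888/885)
= 438.51 * 0.9033 * 888 / 885
= 397.4488 g
Y = m_FAME / oil * 100 = conv * (888/885) * 100
= 0.9033 * 888 / 885 * 100
= 90.64%

397.4488 g FAME; Y = 90.64%


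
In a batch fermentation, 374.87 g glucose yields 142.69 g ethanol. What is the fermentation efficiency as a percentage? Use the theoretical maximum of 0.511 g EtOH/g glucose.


Fermentation efficiency = (actual / (0.511 * glucose)) * 100
= (142.69 / (0.511 * 374.87)) * 100
= 74.4890%

74.4890%


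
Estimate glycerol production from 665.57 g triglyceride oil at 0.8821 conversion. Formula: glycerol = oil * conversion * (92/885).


glycerol = oil * conv * (92/885)
= 665.57 * 0.8821 * 92 / 885
= 61.0318 g

61.0318 g


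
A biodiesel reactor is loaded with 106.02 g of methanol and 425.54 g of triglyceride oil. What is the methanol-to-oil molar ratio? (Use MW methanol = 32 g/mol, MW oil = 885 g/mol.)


Molar ratio = n_MeOH / n_oil = (MeOH/32) / (oil/885) = (MeOH * 885) / (32 * oil)
= (106.02 * 885) / (32 * 425.54)
= 6.8903

6.8903


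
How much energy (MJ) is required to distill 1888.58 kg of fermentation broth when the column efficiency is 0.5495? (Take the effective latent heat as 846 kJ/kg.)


E = m * 846 / (eta * 1000)
= 1888.58 * 846 / (0.5495 * 1000)
= 2907.6227 MJ

2907.6227 MJ


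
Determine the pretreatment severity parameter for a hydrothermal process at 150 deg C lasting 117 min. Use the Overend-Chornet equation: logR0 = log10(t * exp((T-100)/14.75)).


logR0 = log10(t * exp((T - 100) / 14.75))
= log10(117 * exp((150 - 100) / 14.75))
= 3.5404

3.5404


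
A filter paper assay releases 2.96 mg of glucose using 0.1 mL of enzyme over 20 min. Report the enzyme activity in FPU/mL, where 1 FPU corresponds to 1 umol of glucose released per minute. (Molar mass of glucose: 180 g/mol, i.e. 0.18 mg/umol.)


Activity = glucose_mg / (0.18 mg/umol * V_mL * t_min)
= 2.96 / (0.18 * 0.1 * 20)
= 8.2222 FPU/mL

8.2222 FPU/mL


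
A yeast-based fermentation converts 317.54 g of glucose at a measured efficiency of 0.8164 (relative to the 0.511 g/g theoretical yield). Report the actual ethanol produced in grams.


Actual ethanol: m = 0.511 * 317.54 * 0.8164
m = 132.4715 g

132.4715 g


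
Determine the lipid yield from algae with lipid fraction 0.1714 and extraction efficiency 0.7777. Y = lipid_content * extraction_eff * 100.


Y = lipid_content * extraction_eff * 100
= 0.1714 * 0.7777 * 100
= 13.3298%

13.3298%


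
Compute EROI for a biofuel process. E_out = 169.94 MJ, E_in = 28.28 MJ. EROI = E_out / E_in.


EROI = E_out / E_in
= 169.94 / 28.28
= 6.0092

6.0092


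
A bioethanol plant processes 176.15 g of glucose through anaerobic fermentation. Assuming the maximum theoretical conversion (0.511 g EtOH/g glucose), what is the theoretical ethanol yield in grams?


Theoretical ethanol yield: m_EtOH = 0.511 * m_glucose
m_EtOH = 0.511 * 176.15 = 90.0127 g

90.0127 g


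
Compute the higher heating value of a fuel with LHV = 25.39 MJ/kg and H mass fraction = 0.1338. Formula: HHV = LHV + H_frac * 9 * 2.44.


HHV = LHV + H_frac * 9 * 2.44
= 25.39 + 0.1338 * 9 * 2.44
= 28.3282 MJ/kg

28.3282 MJ/kg


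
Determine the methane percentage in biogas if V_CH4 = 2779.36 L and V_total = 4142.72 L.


CH4% = V_CH4 / V_total * 100
= 2779.36 / 4142.72 * 100
= 67.0902%

67.0902%


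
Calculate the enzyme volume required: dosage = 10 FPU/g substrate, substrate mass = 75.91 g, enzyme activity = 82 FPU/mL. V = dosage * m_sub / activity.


V = dosage * m_sub / activity
V = 10 * 75.91 / 82
V = 9.2573 mL

9.2573 mL


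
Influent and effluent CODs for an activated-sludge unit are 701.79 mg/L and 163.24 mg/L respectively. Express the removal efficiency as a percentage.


eta = (COD_in - COD_out) / COD_in * 100
= (701.79 - 163.24) / 701.79 * 100
= 76.7395%

76.7395%


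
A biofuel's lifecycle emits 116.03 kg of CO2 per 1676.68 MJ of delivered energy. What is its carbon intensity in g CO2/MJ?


CI = CO2 * 1000 / E
= 116.03 * 1000 / 1676.68
= 69.2022 g CO2/MJ

69.2022 g CO2/MJ


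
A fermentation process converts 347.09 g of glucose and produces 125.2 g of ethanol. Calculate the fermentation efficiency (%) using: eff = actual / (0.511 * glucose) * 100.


Fermentation efficiency = (actual / (0.511 * glucose)) * 100
= (125.2 / (0.511 * 347.09)) * 100
= 70.5897%

70.5897%


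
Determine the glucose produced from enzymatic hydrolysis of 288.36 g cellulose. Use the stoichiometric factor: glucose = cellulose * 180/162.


glucose = cellulose * 180/162
= 288.36 * 180/162
= 320.4000 g

320.4000 g


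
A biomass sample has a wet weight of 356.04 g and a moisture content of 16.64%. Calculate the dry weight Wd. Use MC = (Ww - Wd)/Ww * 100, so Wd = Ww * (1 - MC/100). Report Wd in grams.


Wd = Ww * (1 - MC/100)
= 356.04 * (1 - 16.64/100)
= 296.7949 g

296.7949 g


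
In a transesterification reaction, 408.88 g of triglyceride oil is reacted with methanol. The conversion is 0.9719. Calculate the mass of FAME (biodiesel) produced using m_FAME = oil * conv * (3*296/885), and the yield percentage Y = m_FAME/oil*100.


m_FAME = oil * conv * (3 * 296 / 885) = oil * conv * (888/885)
= 408.88 * 0.9719 * 888 / 885
= 398.7376 g
Y = m_FAME / oil * 100 = conv * (888/885) * 100
= 0.9719 * 888 / 885 * 100
= 97.52%

398.7376 g FAME; Y = 97.52%


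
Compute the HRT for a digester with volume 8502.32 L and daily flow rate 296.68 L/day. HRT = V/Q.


HRT = V / Q
= 8502.32 / 296.68
= 28.6582 days

28.6582 days


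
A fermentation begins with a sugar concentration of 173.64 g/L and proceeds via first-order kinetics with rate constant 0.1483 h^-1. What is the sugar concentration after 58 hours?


S = S0 * exp(-k * t)
S = 173.64 * exp(-0.1483 * 58)
S = 0.0319 g/L

0.0319 g/L


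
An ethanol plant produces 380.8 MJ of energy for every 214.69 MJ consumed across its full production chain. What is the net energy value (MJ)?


NEV = E_out - E_in
= 380.8 - 214.69
= 166.1100 MJ

166.1100 MJ


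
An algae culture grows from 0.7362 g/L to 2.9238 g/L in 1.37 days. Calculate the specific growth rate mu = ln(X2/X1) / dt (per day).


mu = ln(X2/X1) / dt
= ln(2.9238/0.7362) / 1.37
= 1.0067 per day

1.0067 per day


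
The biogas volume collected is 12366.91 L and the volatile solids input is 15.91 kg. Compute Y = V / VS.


Y = V / VS
= 12366.91 / 15.91
= 777.3042 L/kg VS

777.3042 L/kg VS


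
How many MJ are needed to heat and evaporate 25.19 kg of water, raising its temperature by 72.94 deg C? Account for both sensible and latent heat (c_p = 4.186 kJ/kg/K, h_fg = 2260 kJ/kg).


E = m_water * (4.186 * dT + 2260) / 1000
= 25.19 * (4.186 * 72.94 + 2260) / 1000
= 64.6206 MJ

64.6206 MJ


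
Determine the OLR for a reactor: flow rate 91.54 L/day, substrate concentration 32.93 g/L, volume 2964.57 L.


OLR = Q * S / V
= 91.54 * 32.93 / 2964.57
= 1.0168 g/L/day

1.0168 g/L/day


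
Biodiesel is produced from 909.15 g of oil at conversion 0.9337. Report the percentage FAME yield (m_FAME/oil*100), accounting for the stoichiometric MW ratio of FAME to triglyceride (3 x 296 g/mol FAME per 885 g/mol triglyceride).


m_FAME = oil * conv * (3 * 296 / 885) = oil * conv * (888/885)
= 909.15 * 0.9337 * 888 / 885
= 851.7509 g
Y = m_FAME / oil * 100 = conv * (888/885) * 100
= 0.9337 * 888 / 885 * 100
= 93.69%

93.69%


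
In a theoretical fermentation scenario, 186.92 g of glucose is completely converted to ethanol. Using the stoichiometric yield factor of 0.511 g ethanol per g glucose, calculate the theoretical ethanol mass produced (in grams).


Theoretical ethanol yield: m_EtOH = 0.511 * m_glucose
m_EtOH = 0.511 * 186.92 = 95.5161 g

95.5161 g


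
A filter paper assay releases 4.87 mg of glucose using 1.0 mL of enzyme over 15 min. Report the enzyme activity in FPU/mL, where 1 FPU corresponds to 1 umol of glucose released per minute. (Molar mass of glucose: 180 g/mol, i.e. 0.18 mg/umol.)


Activity = glucose_mg / (0.18 mg/umol * V_mL * t_min)
= 4.87 / (0.18 * 1.0 * 15)
= 1.8037 FPU/mL

1.8037 FPU/mL


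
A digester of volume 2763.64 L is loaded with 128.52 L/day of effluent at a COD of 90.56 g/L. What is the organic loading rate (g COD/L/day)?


OLR = Q * S / V
= 128.52 * 90.56 / 2763.64
= 4.2114 g/L/day

4.2114 g/L/day


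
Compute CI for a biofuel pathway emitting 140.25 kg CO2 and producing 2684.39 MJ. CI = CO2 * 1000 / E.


CI = CO2 * 1000 / E
= 140.25 * 1000 / 2684.39
= 52.2465 g CO2/MJ

52.2465 g CO2/MJ


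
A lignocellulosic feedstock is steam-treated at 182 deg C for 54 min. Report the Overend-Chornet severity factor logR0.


logR0 = log10(t * exp((T - 100) / 14.75))
= log10(54 * exp((182 - 100) / 14.75))
= 4.1468

4.1468


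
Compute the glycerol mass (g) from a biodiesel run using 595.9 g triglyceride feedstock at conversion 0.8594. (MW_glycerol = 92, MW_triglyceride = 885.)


glycerol = oil * conv * (92/885)
= 595.9 * 0.8594 * 92 / 885
= 53.2370 g

53.2370 g


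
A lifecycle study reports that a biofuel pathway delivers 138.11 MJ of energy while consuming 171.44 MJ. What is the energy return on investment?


EROI = E_out / E_in
= 138.11 / 171.44
= 0.8056

0.8056


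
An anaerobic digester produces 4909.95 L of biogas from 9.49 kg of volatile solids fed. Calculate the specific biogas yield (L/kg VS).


Y = V / VS
= 4909.95 / 9.49
= 517.3815 L/kg VS

517.3815 L/kg VS


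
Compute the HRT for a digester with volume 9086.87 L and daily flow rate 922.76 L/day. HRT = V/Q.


HRT = V / Q
= 9086.87 / 922.76
= 9.8475 days

9.8475 days


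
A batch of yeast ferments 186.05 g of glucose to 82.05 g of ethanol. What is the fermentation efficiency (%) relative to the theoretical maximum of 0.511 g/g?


Fermentation efficiency = (actual / (0.511 * glucose)) * 100
= (82.05 / (0.511 * 186.05)) * 100
= 86.3034%

86.3034%


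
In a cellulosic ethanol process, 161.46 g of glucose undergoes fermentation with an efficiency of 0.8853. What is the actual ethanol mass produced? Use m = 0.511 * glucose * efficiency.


Actual ethanol: m = 0.511 * 161.46 * 0.8853
m = 73.0426 g

73.0426 g


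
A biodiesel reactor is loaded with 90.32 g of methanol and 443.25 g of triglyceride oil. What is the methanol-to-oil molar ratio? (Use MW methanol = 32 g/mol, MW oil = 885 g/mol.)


Molar ratio = n_MeOH / n_oil = (MeOH/32) / (oil/885) = (MeOH * 885) / (32 * oil)
= (90.32 * 885) / (32 * 443.25)
= 5.6354

5.6354


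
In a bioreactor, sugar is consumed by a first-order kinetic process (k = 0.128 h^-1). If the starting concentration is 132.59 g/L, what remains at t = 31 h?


S = S0 * exp(-k * t)
S = 132.59 * exp(-0.128 * 31)
S = 2.5074 g/L

2.5074 g/L


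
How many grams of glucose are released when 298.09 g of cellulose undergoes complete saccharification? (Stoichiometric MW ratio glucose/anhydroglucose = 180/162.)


glucose = cellulose * 180/162
= 298.09 * 180/162
= 331.2111 g

331.2111 g


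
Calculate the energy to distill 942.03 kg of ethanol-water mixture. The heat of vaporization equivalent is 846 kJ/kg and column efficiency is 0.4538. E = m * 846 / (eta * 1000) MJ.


E = m * 846 / (eta * 1000)
= 942.03 * 846 / (0.4538 * 1000)
= 1756.1864 MJ

1756.1864 MJ


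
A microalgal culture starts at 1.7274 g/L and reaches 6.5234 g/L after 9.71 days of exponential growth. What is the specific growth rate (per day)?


mu = ln(X2/X1) / dt
= ln(6.5234/1.7274) / 9.71
= 0.1368 per day

0.1368 per day


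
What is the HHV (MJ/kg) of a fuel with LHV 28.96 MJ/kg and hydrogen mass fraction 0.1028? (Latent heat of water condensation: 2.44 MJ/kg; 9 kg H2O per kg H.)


HHV = LHV + H_frac * 9 * 2.44
= 28.96 + 0.1028 * 9 * 2.44
= 31.2175 MJ/kg

31.2175 MJ/kg


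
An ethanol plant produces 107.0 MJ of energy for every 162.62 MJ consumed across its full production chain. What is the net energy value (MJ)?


NEV = E_out - E_in
= 107.0 - 162.62
= -55.6200 MJ

-55.6200 MJ


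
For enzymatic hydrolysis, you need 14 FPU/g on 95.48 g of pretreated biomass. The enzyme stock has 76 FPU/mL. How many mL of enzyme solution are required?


V = dosage * m_sub / activity
V = 14 * 95.48 / 76
V = 17.5884 mL

17.5884 mL


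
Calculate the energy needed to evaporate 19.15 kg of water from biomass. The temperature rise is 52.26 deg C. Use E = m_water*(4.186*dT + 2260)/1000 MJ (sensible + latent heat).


E = m_water * (4.186 * dT + 2260) / 1000
= 19.15 * (4.186 * 52.26 + 2260) / 1000
= 47.4683 MJ

47.4683 MJ


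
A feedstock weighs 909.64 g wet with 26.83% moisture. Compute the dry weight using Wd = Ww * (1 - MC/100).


Wd = Ww * (1 - MC/100)
= 909.64 * (1 - 26.83/100)
= 665.5836 g

665.5836 g


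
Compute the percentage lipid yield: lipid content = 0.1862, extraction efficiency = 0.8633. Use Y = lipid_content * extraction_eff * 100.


Y = lipid_content * extraction_eff * 100
= 0.1862 * 0.8633 * 100
= 16.0746%

16.0746%


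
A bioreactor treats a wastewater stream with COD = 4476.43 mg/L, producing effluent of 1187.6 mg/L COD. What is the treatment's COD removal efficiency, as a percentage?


eta = (COD_in - COD_out) / COD_in * 100
= (4476.43 - 1187.6) / 4476.43 * 100
= 73.4699%

73.4699%


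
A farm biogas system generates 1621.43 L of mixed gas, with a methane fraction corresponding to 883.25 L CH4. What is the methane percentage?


CH4% = V_CH4 / V_total * 100
= 883.25 / 1621.43 * 100
= 54.4735%

54.4735%


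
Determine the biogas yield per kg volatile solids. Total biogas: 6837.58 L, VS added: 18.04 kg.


Y = V / VS
= 6837.58 / 18.04
= 379.0233 L/kg VS

379.0233 L/kg VS


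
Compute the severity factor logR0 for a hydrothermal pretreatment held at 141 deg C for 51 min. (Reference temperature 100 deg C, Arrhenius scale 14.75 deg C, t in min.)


logR0 = log10(t * exp((T - 100) / 14.75))
= log10(51 * exp((141 - 100) / 14.75))
= 2.9148

2.9148


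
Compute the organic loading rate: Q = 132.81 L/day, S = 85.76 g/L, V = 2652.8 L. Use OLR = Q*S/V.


OLR = Q * S / V
= 132.81 * 85.76 / 2652.8
= 4.2935 g/L/day

4.2935 g/L/day


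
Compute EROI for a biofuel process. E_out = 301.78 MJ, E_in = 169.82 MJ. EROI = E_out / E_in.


EROI = E_out / E_in
= 301.78 / 169.82
= 1.7771

1.7771


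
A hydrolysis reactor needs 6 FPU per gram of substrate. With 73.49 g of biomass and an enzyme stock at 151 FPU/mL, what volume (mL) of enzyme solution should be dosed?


V = dosage * m_sub / activity
V = 6 * 73.49 / 151
V = 2.9201 mL

2.9201 mL


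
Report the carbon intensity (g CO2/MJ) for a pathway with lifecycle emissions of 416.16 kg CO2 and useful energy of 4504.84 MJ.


CI = CO2 * 1000 / E
= 416.16 * 1000 / 4504.84
= 92.3806 g CO2/MJ

92.3806 g CO2/MJ


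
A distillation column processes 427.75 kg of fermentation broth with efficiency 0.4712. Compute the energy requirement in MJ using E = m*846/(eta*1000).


E = m * 846 / (eta * 1000)
= 427.75 * 846 / (0.4712 * 1000)
= 767.9892 MJ

767.9892 MJ


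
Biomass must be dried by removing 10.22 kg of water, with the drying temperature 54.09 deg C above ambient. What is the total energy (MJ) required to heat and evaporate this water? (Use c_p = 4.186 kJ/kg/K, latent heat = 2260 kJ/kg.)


E = m_water * (4.186 * dT + 2260) / 1000
= 10.22 * (4.186 * 54.09 + 2260) / 1000
= 25.4112 MJ

25.4112 MJ


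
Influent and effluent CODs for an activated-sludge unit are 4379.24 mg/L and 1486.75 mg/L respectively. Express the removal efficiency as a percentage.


eta = (COD_in - COD_out) / COD_in * 100
= (4379.24 - 1486.75) / 4379.24 * 100
= 66.0500%

66.0500%


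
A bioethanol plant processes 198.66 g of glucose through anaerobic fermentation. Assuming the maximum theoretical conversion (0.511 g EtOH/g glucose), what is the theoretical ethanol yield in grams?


Theoretical ethanol yield: m_EtOH = 0.511 * m_glucose
m_EtOH = 0.511 * 198.66 = 101.5153 g

101.5153 g


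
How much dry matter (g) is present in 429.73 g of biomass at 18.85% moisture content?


Wd = Ww * (1 - MC/100)
= 429.73 * (1 - 18.85/100)
= 348.7259 g

348.7259 g


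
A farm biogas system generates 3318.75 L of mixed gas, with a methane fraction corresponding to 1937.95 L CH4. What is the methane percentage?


CH4% = V_CH4 / V_total * 100
= 1937.95 / 3318.75 * 100
= 58.3940%

58.3940%


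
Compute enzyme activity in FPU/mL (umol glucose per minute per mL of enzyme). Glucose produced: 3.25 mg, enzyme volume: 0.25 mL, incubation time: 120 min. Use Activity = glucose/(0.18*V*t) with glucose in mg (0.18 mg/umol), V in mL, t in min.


Activity = glucose_mg / (0.18 mg/umol * V_mL * t_min)
= 3.25 / (0.18 * 0.25 * 120)
= 0.6019 FPU/mL

0.6019 FPU/mL


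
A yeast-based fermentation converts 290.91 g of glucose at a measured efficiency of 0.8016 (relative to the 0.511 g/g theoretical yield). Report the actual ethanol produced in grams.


Actual ethanol: m = 0.511 * 290.91 * 0.8016
m = 119.1619 g

119.1619 g


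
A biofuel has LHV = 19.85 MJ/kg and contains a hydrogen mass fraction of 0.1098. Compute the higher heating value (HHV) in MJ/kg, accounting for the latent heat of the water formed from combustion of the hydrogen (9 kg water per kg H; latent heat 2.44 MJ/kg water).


HHV = LHV + H_frac * 9 * 2.44
= 19.85 + 0.1098 * 9 * 2.44
= 22.2612 MJ/kg

22.2612 MJ/kg


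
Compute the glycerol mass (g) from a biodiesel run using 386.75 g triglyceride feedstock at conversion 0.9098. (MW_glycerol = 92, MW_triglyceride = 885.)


glycerol = oil * conv * (92/885)
= 386.75 * 0.9098 * 92 / 885
= 36.5781 g

36.5781 g


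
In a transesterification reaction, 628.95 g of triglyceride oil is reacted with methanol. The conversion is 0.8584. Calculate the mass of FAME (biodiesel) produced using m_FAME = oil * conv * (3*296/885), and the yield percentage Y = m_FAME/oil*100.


m_FAME = oil * conv * (3 * 296 / 885) = oil * conv * (888/885)
= 628.95 * 0.8584 * 888 / 885
= 541.7208 g
Y = m_FAME / oil * 100 = conv * (888/885) * 100
= 0.8584 * 888 / 885 * 100
= 86.13%

541.7208 g FAME; Y = 86.13%


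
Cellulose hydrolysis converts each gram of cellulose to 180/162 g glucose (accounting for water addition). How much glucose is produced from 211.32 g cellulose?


glucose = cellulose * 180/162
= 211.32 * 180/162
= 234.8000 g

234.8000 g


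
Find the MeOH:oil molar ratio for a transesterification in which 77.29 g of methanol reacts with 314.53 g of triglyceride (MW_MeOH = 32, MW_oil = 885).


Molar ratio = n_MeOH / n_oil = (MeOH/32) / (oil/885) = (MeOH * 885) / (32 * oil)
= (77.29 * 885) / (32 * 314.53)
= 6.7960

6.7960


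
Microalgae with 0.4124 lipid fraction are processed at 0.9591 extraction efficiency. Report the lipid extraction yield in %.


Y = lipid_content * extraction_eff * 100
= 0.4124 * 0.9591 * 100
= 39.5533%

39.5533%


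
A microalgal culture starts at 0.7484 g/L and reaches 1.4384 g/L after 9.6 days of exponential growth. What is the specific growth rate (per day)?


mu = ln(X2/X1) / dt
= ln(1.4384/0.7484) / 9.6
= 0.0681 per day

0.0681 per day


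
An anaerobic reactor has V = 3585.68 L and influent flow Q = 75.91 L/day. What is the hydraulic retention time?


HRT = V / Q
= 3585.68 / 75.91
= 47.2359 days

47.2359 days


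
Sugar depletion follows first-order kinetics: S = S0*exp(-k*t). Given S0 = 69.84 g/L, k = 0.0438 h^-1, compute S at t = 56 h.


S = S0 * exp(-k * t)
S = 69.84 * exp(-0.0438 * 56)
S = 6.0099 g/L

6.0099 g/L


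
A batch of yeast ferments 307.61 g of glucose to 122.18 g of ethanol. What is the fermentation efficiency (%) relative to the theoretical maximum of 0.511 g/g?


Fermentation efficiency = (actual / (0.511 * glucose)) * 100
= (122.18 / (0.511 * 307.61)) * 100
= 77.7282%

77.7282%


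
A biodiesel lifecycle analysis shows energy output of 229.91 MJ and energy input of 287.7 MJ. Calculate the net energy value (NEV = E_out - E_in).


NEV = E_out - E_in
= 229.91 - 287.7
= -57.7900 MJ

-57.7900 MJ


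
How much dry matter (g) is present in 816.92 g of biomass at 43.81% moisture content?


Wd = Ww * (1 - MC/100)
= 816.92 * (1 - 43.81/100)
= 459.0273 g

459.0273 g


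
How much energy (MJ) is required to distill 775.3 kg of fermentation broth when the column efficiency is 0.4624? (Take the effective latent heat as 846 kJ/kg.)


E = m * 846 / (eta * 1000)
= 775.3 * 846 / (0.4624 * 1000)
= 1418.4771 MJ

1418.4771 MJ


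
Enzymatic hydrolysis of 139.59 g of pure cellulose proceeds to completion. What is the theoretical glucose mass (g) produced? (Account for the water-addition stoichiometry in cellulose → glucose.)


glucose = cellulose * 180/162
= 139.59 * 180/162
= 155.1000 g

155.1000 g


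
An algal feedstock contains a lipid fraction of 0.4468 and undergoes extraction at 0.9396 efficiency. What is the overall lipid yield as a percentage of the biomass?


Y = lipid_content * extraction_eff * 100
= 0.4468 * 0.9396 * 100
= 41.9813%

41.9813%


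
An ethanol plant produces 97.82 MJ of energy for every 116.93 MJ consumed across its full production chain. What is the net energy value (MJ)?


NEV = E_out - E_in
= 97.82 - 116.93
= -19.1100 MJ

-19.1100 MJ


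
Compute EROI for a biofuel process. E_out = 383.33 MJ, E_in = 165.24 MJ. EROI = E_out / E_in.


EROI = E_out / E_in
= 383.33 / 165.24
= 2.3198

2.3198


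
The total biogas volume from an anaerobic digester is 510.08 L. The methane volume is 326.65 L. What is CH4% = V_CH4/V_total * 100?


CH4% = V_CH4 / V_total * 100
= 326.65 / 510.08 * 100
= 64.0390%

64.0390%


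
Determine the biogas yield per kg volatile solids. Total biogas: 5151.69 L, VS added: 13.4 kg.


Y = V / VS
= 5151.69 / 13.4
= 384.4545 L/kg VS

384.4545 L/kg VS


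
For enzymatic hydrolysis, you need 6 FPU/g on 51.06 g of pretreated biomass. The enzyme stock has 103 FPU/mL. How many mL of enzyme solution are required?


V = dosage * m_sub / activity
V = 6 * 51.06 / 103
V = 2.9744 mL

2.9744 mL


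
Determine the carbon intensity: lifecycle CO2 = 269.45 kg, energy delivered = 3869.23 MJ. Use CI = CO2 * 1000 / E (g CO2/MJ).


CI = CO2 * 1000 / E
= 269.45 * 1000 / 3869.23
= 69.6392 g CO2/MJ

69.6392 g CO2/MJ


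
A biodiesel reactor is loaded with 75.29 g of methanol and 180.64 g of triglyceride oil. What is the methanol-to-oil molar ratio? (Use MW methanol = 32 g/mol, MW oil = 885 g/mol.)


Molar ratio = n_MeOH / n_oil = (MeOH/32) / (oil/885) = (MeOH * 885) / (32 * oil)
= (75.29 * 885) / (32 * 180.64)
= 11.5270

11.5270


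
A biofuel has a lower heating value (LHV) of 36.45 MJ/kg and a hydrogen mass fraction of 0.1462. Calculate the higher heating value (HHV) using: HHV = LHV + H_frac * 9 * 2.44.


HHV = LHV + H_frac * 9 * 2.44
= 36.45 + 0.1462 * 9 * 2.44
= 39.6606 MJ/kg

39.6606 MJ/kg


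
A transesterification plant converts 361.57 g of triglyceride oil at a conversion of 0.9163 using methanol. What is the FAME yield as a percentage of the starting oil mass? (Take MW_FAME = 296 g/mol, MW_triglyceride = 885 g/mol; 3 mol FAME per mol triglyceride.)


m_FAME = oil * conv * (3 * 296 / 885) = oil * conv * (888/885)
= 361.57 * 0.9163 * 888 / 885
= 332.4297 g
Y = m_FAME / oil * 100 = conv * (888/885) * 100
= 0.9163 * 888 / 885 * 100
= 91.94%

91.94%


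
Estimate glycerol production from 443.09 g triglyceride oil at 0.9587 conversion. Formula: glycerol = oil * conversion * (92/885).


glycerol = oil * conv * (92/885)
= 443.09 * 0.9587 * 92 / 885
= 44.1590 g

44.1590 g


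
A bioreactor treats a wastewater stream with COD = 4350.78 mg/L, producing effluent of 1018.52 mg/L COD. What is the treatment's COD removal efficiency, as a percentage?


eta = (COD_in - COD_out) / COD_in * 100
= (4350.78 - 1018.52) / 4350.78 * 100
= 76.5899%

76.5899%


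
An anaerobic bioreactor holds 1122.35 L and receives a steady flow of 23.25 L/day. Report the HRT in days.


HRT = V / Q
= 1122.35 / 23.25
= 48.2731 days

48.2731 days


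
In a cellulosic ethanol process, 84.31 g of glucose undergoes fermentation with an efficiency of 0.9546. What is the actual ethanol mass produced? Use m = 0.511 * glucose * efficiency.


Actual ethanol: m = 0.511 * 84.31 * 0.9546
m = 41.1265 g

41.1265 g


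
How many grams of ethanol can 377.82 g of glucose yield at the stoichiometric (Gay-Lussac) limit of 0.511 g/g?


Theoretical ethanol yield: m_EtOH = 0.511 * m_glucose
m_EtOH = 0.511 * 377.82 = 193.0660 g

193.0660 g


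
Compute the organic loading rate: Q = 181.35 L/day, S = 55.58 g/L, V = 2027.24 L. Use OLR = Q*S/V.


OLR = Q * S / V
= 181.35 * 55.58 / 2027.24
= 4.9720 g/L/day

4.9720 g/L/day


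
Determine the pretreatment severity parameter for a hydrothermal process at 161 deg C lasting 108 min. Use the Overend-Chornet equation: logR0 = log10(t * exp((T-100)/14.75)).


logR0 = log10(t * exp((T - 100) / 14.75))
= log10(108 * exp((161 - 100) / 14.75))
= 3.8295

3.8295


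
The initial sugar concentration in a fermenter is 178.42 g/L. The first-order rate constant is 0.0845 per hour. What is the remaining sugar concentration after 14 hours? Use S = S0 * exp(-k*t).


S = S0 * exp(-k * t)
S = 178.42 * exp(-0.0845 * 14)
S = 54.6604 g/L

54.6604 g/L


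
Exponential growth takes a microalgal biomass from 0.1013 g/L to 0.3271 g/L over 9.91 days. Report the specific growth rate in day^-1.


mu = ln(X2/X1) / dt
= ln(0.3271/0.1013) / 9.91
= 0.1183 per day

0.1183 per day


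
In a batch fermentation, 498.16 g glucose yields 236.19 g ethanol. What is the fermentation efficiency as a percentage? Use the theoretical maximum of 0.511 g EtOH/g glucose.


Fermentation efficiency = (actual / (0.511 * glucose)) * 100
= (236.19 / (0.511 * 498.16)) * 100
= 92.7837%

92.7837%


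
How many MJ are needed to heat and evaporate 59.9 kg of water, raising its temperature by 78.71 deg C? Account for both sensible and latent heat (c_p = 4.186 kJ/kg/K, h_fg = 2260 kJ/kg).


E = m_water * (4.186 * dT + 2260) / 1000
= 59.9 * (4.186 * 78.71 + 2260) / 1000
= 155.1099 MJ

155.1099 MJ


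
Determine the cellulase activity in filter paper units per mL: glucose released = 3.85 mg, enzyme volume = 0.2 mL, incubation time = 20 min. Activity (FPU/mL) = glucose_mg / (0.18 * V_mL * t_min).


Activity = glucose_mg / (0.18 mg/umol * V_mL * t_min)
= 3.85 / (0.18 * 0.2 * 20)
= 5.3472 FPU/mL

5.3472 FPU/mL


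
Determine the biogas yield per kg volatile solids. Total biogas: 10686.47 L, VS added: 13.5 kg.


Y = V / VS
= 10686.47 / 13.5
= 791.5904 L/kg VS

791.5904 L/kg VS


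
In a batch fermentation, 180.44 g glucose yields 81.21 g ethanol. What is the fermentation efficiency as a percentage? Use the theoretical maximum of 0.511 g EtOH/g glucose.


Fermentation efficiency = (actual / (0.511 * glucose)) * 100
= (81.21 / (0.511 * 180.44)) * 100
= 88.0756%

88.0756%


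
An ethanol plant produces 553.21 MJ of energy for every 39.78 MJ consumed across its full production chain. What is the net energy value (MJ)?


NEV = E_out - E_in
= 553.21 - 39.78
= 513.4300 MJ

513.4300 MJ


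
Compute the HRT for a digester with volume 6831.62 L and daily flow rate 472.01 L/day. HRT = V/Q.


HRT = V / Q
= 6831.62 / 472.01
= 14.4735 days

14.4735 days


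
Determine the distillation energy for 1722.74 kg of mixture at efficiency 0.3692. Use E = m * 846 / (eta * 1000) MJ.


E = m * 846 / (eta * 1000)
= 1722.74 * 846 / (0.3692 * 1000)
= 3947.5570 MJ

3947.5570 MJ


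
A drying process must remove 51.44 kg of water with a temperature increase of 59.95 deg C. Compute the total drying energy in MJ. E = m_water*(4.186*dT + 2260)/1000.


E = m_water * (4.186 * dT + 2260) / 1000
= 51.44 * (4.186 * 59.95 + 2260) / 1000
= 129.1633 MJ

129.1633 MJ


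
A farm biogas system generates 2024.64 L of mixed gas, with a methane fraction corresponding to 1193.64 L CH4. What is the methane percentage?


CH4% = V_CH4 / V_total * 100
= 1193.64 / 2024.64 * 100
= 58.9557%

58.9557%


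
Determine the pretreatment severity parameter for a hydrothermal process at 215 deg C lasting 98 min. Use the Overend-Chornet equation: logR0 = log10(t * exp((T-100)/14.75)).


logR0 = log10(t * exp((T - 100) / 14.75))
= log10(98 * exp((215 - 100) / 14.75))
= 5.3773

5.3773


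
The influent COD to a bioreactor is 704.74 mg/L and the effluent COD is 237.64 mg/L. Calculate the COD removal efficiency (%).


eta = (COD_in - COD_out) / COD_in * 100
= (704.74 - 237.64) / 704.74 * 100
= 66.2798%

66.2798%


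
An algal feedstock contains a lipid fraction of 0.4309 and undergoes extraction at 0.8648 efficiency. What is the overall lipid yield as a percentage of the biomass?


Y = lipid_content * extraction_eff * 100
= 0.4309 * 0.8648 * 100
= 37.2642%

37.2642%


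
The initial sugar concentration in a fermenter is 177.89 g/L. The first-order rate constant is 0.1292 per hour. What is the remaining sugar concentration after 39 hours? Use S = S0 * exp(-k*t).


S = S0 * exp(-k * t)
S = 177.89 * exp(-0.1292 * 39)
S = 1.1530 g/L

1.1530 g/L


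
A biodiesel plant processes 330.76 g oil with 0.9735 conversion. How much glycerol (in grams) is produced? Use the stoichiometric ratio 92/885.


glycerol = oil * conv * (92/885)
= 330.76 * 0.9735 * 92 / 885
= 33.4729 g

33.4729 g


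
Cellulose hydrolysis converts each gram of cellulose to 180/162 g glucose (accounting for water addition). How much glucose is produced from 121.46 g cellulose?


glucose = cellulose * 180/162
= 121.46 * 180/162
= 134.9556 g

134.9556 g


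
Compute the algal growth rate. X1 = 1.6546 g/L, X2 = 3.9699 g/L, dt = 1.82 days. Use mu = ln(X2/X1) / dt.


mu = ln(X2/X1) / dt
= ln(3.9699/1.6546) / 1.82
= 0.4809 per day

0.4809 per day


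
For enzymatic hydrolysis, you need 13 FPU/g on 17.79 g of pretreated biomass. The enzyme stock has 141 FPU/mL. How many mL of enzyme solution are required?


V = dosage * m_sub / activity
V = 13 * 17.79 / 141
V = 1.6402 mL

1.6402 mL


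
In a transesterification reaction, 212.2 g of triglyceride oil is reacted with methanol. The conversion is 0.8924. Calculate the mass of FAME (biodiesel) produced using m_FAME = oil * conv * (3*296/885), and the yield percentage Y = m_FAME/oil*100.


m_FAME = oil * conv * (3 * 296 / 885) = oil * conv * (888/885)
= 212.2 * 0.8924 * 888 / 885
= 190.0092 g
Y = m_FAME / oil * 100 = conv * (888/885) * 100
= 0.8924 * 888 / 885 * 100
= 89.54%

190.0092 g FAME; Y = 89.54%
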